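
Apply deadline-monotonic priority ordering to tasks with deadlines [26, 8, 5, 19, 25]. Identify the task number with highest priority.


Sort tasks by relative deadline (ascending):
  Task 3: deadline = 5
  Task 2: deadline = 8
  Task 4: deadline = 19
  Task 5: deadline = 25
  Task 1: deadline = 26
Priority order (highest first): [3, 2, 4, 5, 1]
Highest priority task = 3

3


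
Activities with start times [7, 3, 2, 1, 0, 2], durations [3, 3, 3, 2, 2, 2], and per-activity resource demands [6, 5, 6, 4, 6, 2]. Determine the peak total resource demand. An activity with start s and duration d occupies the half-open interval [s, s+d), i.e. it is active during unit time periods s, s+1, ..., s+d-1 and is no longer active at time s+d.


Each activity i is active on [start_i, start_i + duration_i).
Compute total resource usage per time slot:
  t=0: active resources = [6], total = 6
  t=1: active resources = [4, 6], total = 10
  t=2: active resources = [6, 4, 2], total = 12
  t=3: active resources = [5, 6, 2], total = 13
  t=4: active resources = [5, 6], total = 11
  t=5: active resources = [5], total = 5
  t=6: active resources = [], total = 0
  t=7: active resources = [6], total = 6
  t=8: active resources = [6], total = 6
  t=9: active resources = [6], total = 6
Peak resource demand = 13

13


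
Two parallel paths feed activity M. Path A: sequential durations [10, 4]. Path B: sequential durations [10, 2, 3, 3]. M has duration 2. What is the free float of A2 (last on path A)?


ES(A2) = sum of predecessors on chain A = 10
EF(A2) = ES + duration = 10 + 4 = 14
Successor of A2 is M. ES(M) = max(sum(A), sum(B)) = max(14, 18) = 18
Free float = ES(successor) - EF(current) = 18 - 14 = 4

4


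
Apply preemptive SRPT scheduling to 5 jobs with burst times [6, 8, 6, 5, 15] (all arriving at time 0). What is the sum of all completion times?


Since all jobs arrive at t=0, SRPT equals SPT ordering.
SPT order: [5, 6, 6, 8, 15]
Completion times:
  Job 1: p=5, C=5
  Job 2: p=6, C=11
  Job 3: p=6, C=17
  Job 4: p=8, C=25
  Job 5: p=15, C=40
Total completion time = 5 + 11 + 17 + 25 + 40 = 98

98


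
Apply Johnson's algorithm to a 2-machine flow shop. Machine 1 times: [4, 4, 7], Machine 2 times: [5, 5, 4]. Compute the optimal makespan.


Apply Johnson's rule:
  Group 1 (a <= b): [(1, 4, 5), (2, 4, 5)]
  Group 2 (a > b): [(3, 7, 4)]
Optimal job order: [1, 2, 3]
Schedule:
  Job 1: M1 done at 4, M2 done at 9
  Job 2: M1 done at 8, M2 done at 14
  Job 3: M1 done at 15, M2 done at 19
Makespan = 19

19


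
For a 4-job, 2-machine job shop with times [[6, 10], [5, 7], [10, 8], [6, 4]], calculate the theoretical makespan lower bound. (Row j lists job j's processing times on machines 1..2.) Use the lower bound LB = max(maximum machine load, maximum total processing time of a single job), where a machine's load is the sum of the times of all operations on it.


Machine loads:
  Machine 1: 6 + 5 + 10 + 6 = 27
  Machine 2: 10 + 7 + 8 + 4 = 29
Max machine load = 29
Job totals:
  Job 1: 16
  Job 2: 12
  Job 3: 18
  Job 4: 10
Max job total = 18
Lower bound = max(29, 18) = 29

29


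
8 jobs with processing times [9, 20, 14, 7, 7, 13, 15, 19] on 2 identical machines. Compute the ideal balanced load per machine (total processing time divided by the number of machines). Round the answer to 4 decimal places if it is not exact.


Total processing time = 9 + 20 + 14 + 7 + 7 + 13 + 15 + 19 = 104
Number of machines = 2
Ideal balanced load = 104 / 2 = 52.0

52.0


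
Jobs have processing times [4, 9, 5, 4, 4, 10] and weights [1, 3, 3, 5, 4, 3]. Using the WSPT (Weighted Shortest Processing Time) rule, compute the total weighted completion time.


Compute p/w ratios and sort ascending (WSPT): [(4, 5), (4, 4), (5, 3), (9, 3), (10, 3), (4, 1)]
Compute weighted completion times:
  Job (p=4,w=5): C=4, w*C=5*4=20
  Job (p=4,w=4): C=8, w*C=4*8=32
  Job (p=5,w=3): C=13, w*C=3*13=39
  Job (p=9,w=3): C=22, w*C=3*22=66
  Job (p=10,w=3): C=32, w*C=3*32=96
  Job (p=4,w=1): C=36, w*C=1*36=36
Total weighted completion time = 289

289


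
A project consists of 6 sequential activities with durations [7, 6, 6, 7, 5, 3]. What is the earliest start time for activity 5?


Activity 5 starts after activities 1 through 4 complete.
Predecessor durations: [7, 6, 6, 7]
ES = 7 + 6 + 6 + 7 = 26

26


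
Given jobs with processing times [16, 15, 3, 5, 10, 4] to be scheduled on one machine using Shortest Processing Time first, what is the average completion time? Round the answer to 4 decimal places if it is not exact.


Sort jobs by processing time (SPT order): [3, 4, 5, 10, 15, 16]
Compute completion times sequentially:
  Job 1: processing = 3, completes at 3
  Job 2: processing = 4, completes at 7
  Job 3: processing = 5, completes at 12
  Job 4: processing = 10, completes at 22
  Job 5: processing = 15, completes at 37
  Job 6: processing = 16, completes at 53
Sum of completion times = 134
Average completion time = 134/6 = 22.3333

22.3333


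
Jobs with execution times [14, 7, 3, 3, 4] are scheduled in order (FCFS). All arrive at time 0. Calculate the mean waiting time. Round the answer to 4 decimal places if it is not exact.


FCFS order (as given): [14, 7, 3, 3, 4]
Waiting times:
  Job 1: wait = 0
  Job 2: wait = 14
  Job 3: wait = 21
  Job 4: wait = 24
  Job 5: wait = 27
Sum of waiting times = 86
Average waiting time = 86/5 = 17.2

17.2


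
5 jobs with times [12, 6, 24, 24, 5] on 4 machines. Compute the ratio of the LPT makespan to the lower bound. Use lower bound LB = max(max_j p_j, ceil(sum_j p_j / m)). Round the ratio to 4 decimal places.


LPT order: [24, 24, 12, 6, 5]
Machine loads after assignment: [24, 24, 12, 11]
LPT makespan = 24
Lower bound = max(max_job, ceil(total/4)) = max(24, 18) = 24
Ratio = 24 / 24 = 1.0

1.0


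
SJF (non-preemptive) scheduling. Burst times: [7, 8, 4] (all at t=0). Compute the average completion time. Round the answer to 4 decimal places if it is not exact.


SJF order (ascending): [4, 7, 8]
Completion times:
  Job 1: burst=4, C=4
  Job 2: burst=7, C=11
  Job 3: burst=8, C=19
Average completion = 34/3 = 11.3333

11.3333


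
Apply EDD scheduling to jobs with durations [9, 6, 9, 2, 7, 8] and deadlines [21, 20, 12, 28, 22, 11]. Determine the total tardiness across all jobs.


Sort by due date (EDD order): [(8, 11), (9, 12), (6, 20), (9, 21), (7, 22), (2, 28)]
Compute completion times and tardiness:
  Job 1: p=8, d=11, C=8, tardiness=max(0,8-11)=0
  Job 2: p=9, d=12, C=17, tardiness=max(0,17-12)=5
  Job 3: p=6, d=20, C=23, tardiness=max(0,23-20)=3
  Job 4: p=9, d=21, C=32, tardiness=max(0,32-21)=11
  Job 5: p=7, d=22, C=39, tardiness=max(0,39-22)=17
  Job 6: p=2, d=28, C=41, tardiness=max(0,41-28)=13
Total tardiness = 49

49


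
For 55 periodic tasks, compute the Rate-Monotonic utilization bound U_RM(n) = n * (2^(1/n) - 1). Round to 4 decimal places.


Compute 2^(1/55) = 1.0126824244
Subtract 1: 1.0126824244 - 1 = 0.0126824244
Multiply by n: 55 * 0.0126824244 = 0.6975333420
Round to 4 dp: 0.6975

0.6975


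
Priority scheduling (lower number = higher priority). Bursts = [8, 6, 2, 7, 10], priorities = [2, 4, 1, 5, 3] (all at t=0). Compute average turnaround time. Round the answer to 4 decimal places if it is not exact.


Sort by priority (ascending = highest first):
Order: [(1, 2), (2, 8), (3, 10), (4, 6), (5, 7)]
Completion times:
  Priority 1, burst=2, C=2
  Priority 2, burst=8, C=10
  Priority 3, burst=10, C=20
  Priority 4, burst=6, C=26
  Priority 5, burst=7, C=33
Average turnaround = 91/5 = 18.2

18.2


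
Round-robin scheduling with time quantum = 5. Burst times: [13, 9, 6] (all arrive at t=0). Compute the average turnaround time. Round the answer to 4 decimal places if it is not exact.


Time quantum = 5
Execution trace:
  J1 runs 5 units, time = 5
  J2 runs 5 units, time = 10
  J3 runs 5 units, time = 15
  J1 runs 5 units, time = 20
  J2 runs 4 units, time = 24
  J3 runs 1 units, time = 25
  J1 runs 3 units, time = 28
Finish times: [28, 24, 25]
Average turnaround = 77/3 = 25.6667

25.6667


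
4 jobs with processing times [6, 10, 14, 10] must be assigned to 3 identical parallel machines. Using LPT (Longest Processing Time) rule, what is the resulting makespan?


Sort jobs in decreasing order (LPT): [14, 10, 10, 6]
Assign each job to the least loaded machine:
  Machine 1: jobs [14], load = 14
  Machine 2: jobs [10, 6], load = 16
  Machine 3: jobs [10], load = 10
Makespan = max load = 16

16


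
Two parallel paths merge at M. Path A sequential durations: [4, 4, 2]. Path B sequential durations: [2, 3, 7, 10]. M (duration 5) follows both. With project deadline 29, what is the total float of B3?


Forward pass: ES(B3) = sum of predecessors on chain B = 5
EF = ES + duration = 5 + 7 = 12
Backward pass: LF(M) = deadline = 29; LS(M) = 29 - 5 = 24
LF(B3) = LS(M) - sum(successors on chain B) = 24 - 10 = 14
LS = LF - duration = 14 - 7 = 7
Total float = LS - ES = 7 - 5 = 2

2


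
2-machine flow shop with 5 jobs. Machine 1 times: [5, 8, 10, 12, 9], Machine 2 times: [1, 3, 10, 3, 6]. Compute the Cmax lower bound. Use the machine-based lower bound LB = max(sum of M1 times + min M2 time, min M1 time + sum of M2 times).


LB1 = sum(M1 times) + min(M2 times) = 44 + 1 = 45
LB2 = min(M1 times) + sum(M2 times) = 5 + 23 = 28
Lower bound = max(LB1, LB2) = max(45, 28) = 45

45


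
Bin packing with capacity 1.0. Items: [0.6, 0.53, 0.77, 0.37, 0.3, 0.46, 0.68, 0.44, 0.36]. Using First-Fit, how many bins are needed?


Place items sequentially using First-Fit:
  Item 0.6 -> new Bin 1
  Item 0.53 -> new Bin 2
  Item 0.77 -> new Bin 3
  Item 0.37 -> Bin 1 (now 0.97)
  Item 0.3 -> Bin 2 (now 0.83)
  Item 0.46 -> new Bin 4
  Item 0.68 -> new Bin 5
  Item 0.44 -> Bin 4 (now 0.9)
  Item 0.36 -> new Bin 6
Total bins used = 6

6


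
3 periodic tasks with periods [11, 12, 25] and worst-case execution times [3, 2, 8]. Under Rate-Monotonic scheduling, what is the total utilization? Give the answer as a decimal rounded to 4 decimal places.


Compute individual utilizations (exact fractions):
  Task 1: C/T = 3/11 (approx. 0.2727)
  Task 2: C/T = 2/12 = 1/6 (approx. 0.1667)
  Task 3: C/T = 8/25 (approx. 0.32)
Total utilization U = 3/11 + 1/6 + 8/25 = 1253/1650
Rounded to 4 decimal places: U = 0.7594
RM (Liu & Layland) bound for 3 tasks = 0.779763; compare with U = 1253/1650 (approx. 0.759394)
U <= bound, so schedulable by RM sufficient condition.

0.7594


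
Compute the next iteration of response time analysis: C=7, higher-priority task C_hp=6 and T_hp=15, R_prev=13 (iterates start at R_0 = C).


R_next = C + ceil(R_prev / T_hp) * C_hp
ceil(13 / 15) = ceil(0.8667) = 1
Interference = 1 * 6 = 6
R_next = 7 + 6 = 13
R_next = R_prev, so the iteration has converged (response time = 13).

13


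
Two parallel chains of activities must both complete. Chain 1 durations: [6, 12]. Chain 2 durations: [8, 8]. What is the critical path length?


Path A total = 6 + 12 = 18
Path B total = 8 + 8 = 16
Critical path = longest path = max(18, 16) = 18

18


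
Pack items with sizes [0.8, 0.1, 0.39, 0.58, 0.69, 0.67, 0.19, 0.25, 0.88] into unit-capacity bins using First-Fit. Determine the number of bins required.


Place items sequentially using First-Fit:
  Item 0.8 -> new Bin 1
  Item 0.1 -> Bin 1 (now 0.9)
  Item 0.39 -> new Bin 2
  Item 0.58 -> Bin 2 (now 0.97)
  Item 0.69 -> new Bin 3
  Item 0.67 -> new Bin 4
  Item 0.19 -> Bin 3 (now 0.88)
  Item 0.25 -> Bin 4 (now 0.92)
  Item 0.88 -> new Bin 5
Total bins used = 5

5


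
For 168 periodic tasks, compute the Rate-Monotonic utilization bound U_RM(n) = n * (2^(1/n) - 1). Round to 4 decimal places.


Compute 2^(1/168) = 1.0041343992
Subtract 1: 1.0041343992 - 1 = 0.0041343992
Multiply by n: 168 * 0.0041343992 = 0.6945790656
Round to 4 dp: 0.6946

0.6946


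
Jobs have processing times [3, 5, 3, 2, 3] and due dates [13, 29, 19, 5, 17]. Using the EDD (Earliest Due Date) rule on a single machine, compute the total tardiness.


Sort by due date (EDD order): [(2, 5), (3, 13), (3, 17), (3, 19), (5, 29)]
Compute completion times and tardiness:
  Job 1: p=2, d=5, C=2, tardiness=max(0,2-5)=0
  Job 2: p=3, d=13, C=5, tardiness=max(0,5-13)=0
  Job 3: p=3, d=17, C=8, tardiness=max(0,8-17)=0
  Job 4: p=3, d=19, C=11, tardiness=max(0,11-19)=0
  Job 5: p=5, d=29, C=16, tardiness=max(0,16-29)=0
Total tardiness = 0

0


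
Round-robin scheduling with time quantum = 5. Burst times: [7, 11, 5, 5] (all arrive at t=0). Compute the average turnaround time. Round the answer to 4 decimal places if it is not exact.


Time quantum = 5
Execution trace:
  J1 runs 5 units, time = 5
  J2 runs 5 units, time = 10
  J3 runs 5 units, time = 15
  J4 runs 5 units, time = 20
  J1 runs 2 units, time = 22
  J2 runs 5 units, time = 27
  J2 runs 1 units, time = 28
Finish times: [22, 28, 15, 20]
Average turnaround = 85/4 = 21.25

21.25


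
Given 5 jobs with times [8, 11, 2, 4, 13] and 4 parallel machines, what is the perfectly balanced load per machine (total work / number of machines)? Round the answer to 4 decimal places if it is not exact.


Total processing time = 8 + 11 + 2 + 4 + 13 = 38
Number of machines = 4
Ideal balanced load = 38 / 4 = 9.5

9.5


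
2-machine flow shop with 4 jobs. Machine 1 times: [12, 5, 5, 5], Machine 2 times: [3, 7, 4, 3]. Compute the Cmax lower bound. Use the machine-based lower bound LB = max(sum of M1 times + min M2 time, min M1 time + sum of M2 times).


LB1 = sum(M1 times) + min(M2 times) = 27 + 3 = 30
LB2 = min(M1 times) + sum(M2 times) = 5 + 17 = 22
Lower bound = max(LB1, LB2) = max(30, 22) = 30

30


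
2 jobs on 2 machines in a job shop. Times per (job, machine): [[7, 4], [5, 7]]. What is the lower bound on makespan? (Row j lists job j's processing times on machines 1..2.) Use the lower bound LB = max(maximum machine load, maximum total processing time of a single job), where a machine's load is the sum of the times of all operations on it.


Machine loads:
  Machine 1: 7 + 5 = 12
  Machine 2: 4 + 7 = 11
Max machine load = 12
Job totals:
  Job 1: 11
  Job 2: 12
Max job total = 12
Lower bound = max(12, 12) = 12

12


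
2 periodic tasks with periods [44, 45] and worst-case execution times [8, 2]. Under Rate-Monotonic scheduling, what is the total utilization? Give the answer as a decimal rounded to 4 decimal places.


Compute individual utilizations (exact fractions):
  Task 1: C/T = 8/44 = 2/11 (approx. 0.1818)
  Task 2: C/T = 2/45 (approx. 0.0444)
Total utilization U = 2/11 + 2/45 = 112/495
Rounded to 4 decimal places: U = 0.2263
RM (Liu & Layland) bound for 2 tasks = 0.828427; compare with U = 112/495 (approx. 0.226263)
U <= bound, so schedulable by RM sufficient condition.

0.2263


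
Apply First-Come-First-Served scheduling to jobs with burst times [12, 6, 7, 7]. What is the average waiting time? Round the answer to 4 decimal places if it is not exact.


FCFS order (as given): [12, 6, 7, 7]
Waiting times:
  Job 1: wait = 0
  Job 2: wait = 12
  Job 3: wait = 18
  Job 4: wait = 25
Sum of waiting times = 55
Average waiting time = 55/4 = 13.75

13.75


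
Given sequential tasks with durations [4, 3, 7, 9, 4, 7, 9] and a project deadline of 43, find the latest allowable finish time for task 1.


LF(activity 1) = deadline - sum of successor durations
Successors: activities 2 through 7 with durations [3, 7, 9, 4, 7, 9]
Sum of successor durations = 39
LF = 43 - 39 = 4

4


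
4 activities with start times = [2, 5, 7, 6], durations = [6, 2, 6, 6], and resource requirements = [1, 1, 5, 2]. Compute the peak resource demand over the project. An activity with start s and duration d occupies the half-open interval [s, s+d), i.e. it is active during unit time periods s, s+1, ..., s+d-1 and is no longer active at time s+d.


Each activity i is active on [start_i, start_i + duration_i).
Compute total resource usage per time slot:
  t=0: active resources = [], total = 0
  t=1: active resources = [], total = 0
  t=2: active resources = [1], total = 1
  t=3: active resources = [1], total = 1
  t=4: active resources = [1], total = 1
  t=5: active resources = [1, 1], total = 2
  t=6: active resources = [1, 1, 2], total = 4
  t=7: active resources = [1, 5, 2], total = 8
  t=8: active resources = [5, 2], total = 7
  t=9: active resources = [5, 2], total = 7
  t=10: active resources = [5, 2], total = 7
  t=11: active resources = [5, 2], total = 7
  t=12: active resources = [5], total = 5
Peak resource demand = 8

8


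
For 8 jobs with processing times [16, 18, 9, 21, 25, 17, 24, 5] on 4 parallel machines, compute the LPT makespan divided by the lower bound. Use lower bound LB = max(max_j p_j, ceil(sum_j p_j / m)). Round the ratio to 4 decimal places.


LPT order: [25, 24, 21, 18, 17, 16, 9, 5]
Machine loads after assignment: [30, 33, 37, 35]
LPT makespan = 37
Lower bound = max(max_job, ceil(total/4)) = max(25, 34) = 34
Ratio = 37 / 34 = 1.0882

1.0882


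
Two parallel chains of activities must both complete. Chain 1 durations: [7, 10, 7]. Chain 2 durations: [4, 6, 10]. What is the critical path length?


Path A total = 7 + 10 + 7 = 24
Path B total = 4 + 6 + 10 = 20
Critical path = longest path = max(24, 20) = 24

24


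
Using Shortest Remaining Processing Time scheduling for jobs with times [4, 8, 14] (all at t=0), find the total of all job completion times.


Since all jobs arrive at t=0, SRPT equals SPT ordering.
SPT order: [4, 8, 14]
Completion times:
  Job 1: p=4, C=4
  Job 2: p=8, C=12
  Job 3: p=14, C=26
Total completion time = 4 + 12 + 26 = 42

42


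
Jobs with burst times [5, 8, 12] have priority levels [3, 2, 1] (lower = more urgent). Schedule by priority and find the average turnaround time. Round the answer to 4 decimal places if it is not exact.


Sort by priority (ascending = highest first):
Order: [(1, 12), (2, 8), (3, 5)]
Completion times:
  Priority 1, burst=12, C=12
  Priority 2, burst=8, C=20
  Priority 3, burst=5, C=25
Average turnaround = 57/3 = 19.0

19.0


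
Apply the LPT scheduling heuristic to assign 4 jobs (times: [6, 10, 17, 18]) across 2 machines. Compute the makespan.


Sort jobs in decreasing order (LPT): [18, 17, 10, 6]
Assign each job to the least loaded machine:
  Machine 1: jobs [18, 6], load = 24
  Machine 2: jobs [17, 10], load = 27
Makespan = max load = 27

27


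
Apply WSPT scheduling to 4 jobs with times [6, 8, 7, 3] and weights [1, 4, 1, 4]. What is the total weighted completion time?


Compute p/w ratios and sort ascending (WSPT): [(3, 4), (8, 4), (6, 1), (7, 1)]
Compute weighted completion times:
  Job (p=3,w=4): C=3, w*C=4*3=12
  Job (p=8,w=4): C=11, w*C=4*11=44
  Job (p=6,w=1): C=17, w*C=1*17=17
  Job (p=7,w=1): C=24, w*C=1*24=24
Total weighted completion time = 97

97


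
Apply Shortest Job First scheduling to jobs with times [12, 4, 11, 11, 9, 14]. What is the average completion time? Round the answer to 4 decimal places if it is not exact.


SJF order (ascending): [4, 9, 11, 11, 12, 14]
Completion times:
  Job 1: burst=4, C=4
  Job 2: burst=9, C=13
  Job 3: burst=11, C=24
  Job 4: burst=11, C=35
  Job 5: burst=12, C=47
  Job 6: burst=14, C=61
Average completion = 184/6 = 30.6667

30.6667


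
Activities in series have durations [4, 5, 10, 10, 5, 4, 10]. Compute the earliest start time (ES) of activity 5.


Activity 5 starts after activities 1 through 4 complete.
Predecessor durations: [4, 5, 10, 10]
ES = 4 + 5 + 10 + 10 = 29

29


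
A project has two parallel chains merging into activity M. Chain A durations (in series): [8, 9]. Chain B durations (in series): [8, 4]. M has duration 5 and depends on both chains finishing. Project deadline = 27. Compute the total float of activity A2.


Forward pass: ES(A2) = sum of predecessors on chain A = 8
EF = ES + duration = 8 + 9 = 17
Backward pass: LF(M) = deadline = 27; LS(M) = 27 - 5 = 22
LF(A2) = LS(M) - sum(successors on chain A) = 22 - 0 = 22
LS = LF - duration = 22 - 9 = 13
Total float = LS - ES = 13 - 8 = 5

5


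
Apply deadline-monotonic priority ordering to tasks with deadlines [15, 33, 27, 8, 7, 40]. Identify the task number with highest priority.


Sort tasks by relative deadline (ascending):
  Task 5: deadline = 7
  Task 4: deadline = 8
  Task 1: deadline = 15
  Task 3: deadline = 27
  Task 2: deadline = 33
  Task 6: deadline = 40
Priority order (highest first): [5, 4, 1, 3, 2, 6]
Highest priority task = 5

5


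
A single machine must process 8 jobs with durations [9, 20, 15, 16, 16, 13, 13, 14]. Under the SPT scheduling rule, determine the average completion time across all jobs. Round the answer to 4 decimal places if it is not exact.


Sort jobs by processing time (SPT order): [9, 13, 13, 14, 15, 16, 16, 20]
Compute completion times sequentially:
  Job 1: processing = 9, completes at 9
  Job 2: processing = 13, completes at 22
  Job 3: processing = 13, completes at 35
  Job 4: processing = 14, completes at 49
  Job 5: processing = 15, completes at 64
  Job 6: processing = 16, completes at 80
  Job 7: processing = 16, completes at 96
  Job 8: processing = 20, completes at 116
Sum of completion times = 471
Average completion time = 471/8 = 58.875

58.875


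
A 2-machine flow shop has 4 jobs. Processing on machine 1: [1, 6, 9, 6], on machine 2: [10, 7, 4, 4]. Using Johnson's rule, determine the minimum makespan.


Apply Johnson's rule:
  Group 1 (a <= b): [(1, 1, 10), (2, 6, 7)]
  Group 2 (a > b): [(3, 9, 4), (4, 6, 4)]
Optimal job order: [1, 2, 3, 4]
Schedule:
  Job 1: M1 done at 1, M2 done at 11
  Job 2: M1 done at 7, M2 done at 18
  Job 3: M1 done at 16, M2 done at 22
  Job 4: M1 done at 22, M2 done at 26
Makespan = 26

26


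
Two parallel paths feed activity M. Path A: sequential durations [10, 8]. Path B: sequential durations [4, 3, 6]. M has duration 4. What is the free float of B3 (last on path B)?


ES(B3) = sum of predecessors on chain B = 7
EF(B3) = ES + duration = 7 + 6 = 13
Successor of B3 is M. ES(M) = max(sum(A), sum(B)) = max(18, 13) = 18
Free float = ES(successor) - EF(current) = 18 - 13 = 5

5


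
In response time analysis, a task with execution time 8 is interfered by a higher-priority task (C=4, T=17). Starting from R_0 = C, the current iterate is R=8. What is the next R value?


R_next = C + ceil(R_prev / T_hp) * C_hp
ceil(8 / 17) = ceil(0.4706) = 1
Interference = 1 * 4 = 4
R_next = 8 + 4 = 12

12


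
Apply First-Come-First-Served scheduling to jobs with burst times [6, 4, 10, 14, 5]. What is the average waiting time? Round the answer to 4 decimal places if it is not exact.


FCFS order (as given): [6, 4, 10, 14, 5]
Waiting times:
  Job 1: wait = 0
  Job 2: wait = 6
  Job 3: wait = 10
  Job 4: wait = 20
  Job 5: wait = 34
Sum of waiting times = 70
Average waiting time = 70/5 = 14.0

14.0


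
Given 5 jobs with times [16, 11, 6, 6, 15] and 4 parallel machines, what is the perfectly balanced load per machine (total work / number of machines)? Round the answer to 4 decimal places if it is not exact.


Total processing time = 16 + 11 + 6 + 6 + 15 = 54
Number of machines = 4
Ideal balanced load = 54 / 4 = 13.5

13.5


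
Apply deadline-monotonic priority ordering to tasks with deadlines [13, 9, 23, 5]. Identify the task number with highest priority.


Sort tasks by relative deadline (ascending):
  Task 4: deadline = 5
  Task 2: deadline = 9
  Task 1: deadline = 13
  Task 3: deadline = 23
Priority order (highest first): [4, 2, 1, 3]
Highest priority task = 4

4


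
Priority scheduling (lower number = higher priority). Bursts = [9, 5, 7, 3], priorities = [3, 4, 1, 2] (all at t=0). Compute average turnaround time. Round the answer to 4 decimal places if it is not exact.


Sort by priority (ascending = highest first):
Order: [(1, 7), (2, 3), (3, 9), (4, 5)]
Completion times:
  Priority 1, burst=7, C=7
  Priority 2, burst=3, C=10
  Priority 3, burst=9, C=19
  Priority 4, burst=5, C=24
Average turnaround = 60/4 = 15.0

15.0


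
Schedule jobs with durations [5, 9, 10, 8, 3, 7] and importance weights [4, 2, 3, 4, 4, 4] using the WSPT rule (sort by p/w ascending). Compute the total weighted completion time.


Compute p/w ratios and sort ascending (WSPT): [(3, 4), (5, 4), (7, 4), (8, 4), (10, 3), (9, 2)]
Compute weighted completion times:
  Job (p=3,w=4): C=3, w*C=4*3=12
  Job (p=5,w=4): C=8, w*C=4*8=32
  Job (p=7,w=4): C=15, w*C=4*15=60
  Job (p=8,w=4): C=23, w*C=4*23=92
  Job (p=10,w=3): C=33, w*C=3*33=99
  Job (p=9,w=2): C=42, w*C=2*42=84
Total weighted completion time = 379

379


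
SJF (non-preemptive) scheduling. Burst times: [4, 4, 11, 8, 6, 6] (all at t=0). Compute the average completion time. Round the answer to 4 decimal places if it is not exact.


SJF order (ascending): [4, 4, 6, 6, 8, 11]
Completion times:
  Job 1: burst=4, C=4
  Job 2: burst=4, C=8
  Job 3: burst=6, C=14
  Job 4: burst=6, C=20
  Job 5: burst=8, C=28
  Job 6: burst=11, C=39
Average completion = 113/6 = 18.8333

18.8333


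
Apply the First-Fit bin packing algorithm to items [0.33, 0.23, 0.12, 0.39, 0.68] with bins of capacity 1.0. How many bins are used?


Place items sequentially using First-Fit:
  Item 0.33 -> new Bin 1
  Item 0.23 -> Bin 1 (now 0.56)
  Item 0.12 -> Bin 1 (now 0.68)
  Item 0.39 -> new Bin 2
  Item 0.68 -> new Bin 3
Total bins used = 3

3


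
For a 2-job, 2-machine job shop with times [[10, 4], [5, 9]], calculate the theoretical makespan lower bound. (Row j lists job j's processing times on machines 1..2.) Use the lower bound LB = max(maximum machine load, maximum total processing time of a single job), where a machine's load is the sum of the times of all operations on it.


Machine loads:
  Machine 1: 10 + 5 = 15
  Machine 2: 4 + 9 = 13
Max machine load = 15
Job totals:
  Job 1: 14
  Job 2: 14
Max job total = 14
Lower bound = max(15, 14) = 15

15


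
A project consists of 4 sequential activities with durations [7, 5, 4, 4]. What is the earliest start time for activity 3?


Activity 3 starts after activities 1 through 2 complete.
Predecessor durations: [7, 5]
ES = 7 + 5 = 12

12


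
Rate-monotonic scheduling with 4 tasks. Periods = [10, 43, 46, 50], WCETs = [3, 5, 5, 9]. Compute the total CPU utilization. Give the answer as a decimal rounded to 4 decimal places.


Compute individual utilizations (exact fractions):
  Task 1: C/T = 3/10 (approx. 0.3)
  Task 2: C/T = 5/43 (approx. 0.1163)
  Task 3: C/T = 5/46 (approx. 0.1087)
  Task 4: C/T = 9/50 (approx. 0.18)
Total utilization U = 3/10 + 5/43 + 5/46 + 9/50 = 34861/49450
Rounded to 4 decimal places: U = 0.7050
RM (Liu & Layland) bound for 4 tasks = 0.756828; compare with U = 34861/49450 (approx. 0.704975)
U <= bound, so schedulable by RM sufficient condition.

0.7050


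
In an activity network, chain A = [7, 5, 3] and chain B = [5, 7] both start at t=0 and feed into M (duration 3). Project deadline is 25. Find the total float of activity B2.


Forward pass: ES(B2) = sum of predecessors on chain B = 5
EF = ES + duration = 5 + 7 = 12
Backward pass: LF(M) = deadline = 25; LS(M) = 25 - 3 = 22
LF(B2) = LS(M) - sum(successors on chain B) = 22 - 0 = 22
LS = LF - duration = 22 - 7 = 15
Total float = LS - ES = 15 - 5 = 10

10


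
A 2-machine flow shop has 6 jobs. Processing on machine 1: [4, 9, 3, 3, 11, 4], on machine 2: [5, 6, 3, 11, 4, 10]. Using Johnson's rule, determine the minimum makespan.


Apply Johnson's rule:
  Group 1 (a <= b): [(3, 3, 3), (4, 3, 11), (1, 4, 5), (6, 4, 10)]
  Group 2 (a > b): [(2, 9, 6), (5, 11, 4)]
Optimal job order: [3, 4, 1, 6, 2, 5]
Schedule:
  Job 3: M1 done at 3, M2 done at 6
  Job 4: M1 done at 6, M2 done at 17
  Job 1: M1 done at 10, M2 done at 22
  Job 6: M1 done at 14, M2 done at 32
  Job 2: M1 done at 23, M2 done at 38
  Job 5: M1 done at 34, M2 done at 42
Makespan = 42

42


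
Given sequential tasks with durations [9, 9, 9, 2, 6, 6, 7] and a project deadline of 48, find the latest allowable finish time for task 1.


LF(activity 1) = deadline - sum of successor durations
Successors: activities 2 through 7 with durations [9, 9, 2, 6, 6, 7]
Sum of successor durations = 39
LF = 48 - 39 = 9

9


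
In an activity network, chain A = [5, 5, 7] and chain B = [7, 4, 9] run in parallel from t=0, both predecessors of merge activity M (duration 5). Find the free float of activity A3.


ES(A3) = sum of predecessors on chain A = 10
EF(A3) = ES + duration = 10 + 7 = 17
Successor of A3 is M. ES(M) = max(sum(A), sum(B)) = max(17, 20) = 20
Free float = ES(successor) - EF(current) = 20 - 17 = 3

3


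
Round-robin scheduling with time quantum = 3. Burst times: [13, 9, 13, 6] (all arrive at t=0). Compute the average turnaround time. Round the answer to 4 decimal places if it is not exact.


Time quantum = 3
Execution trace:
  J1 runs 3 units, time = 3
  J2 runs 3 units, time = 6
  J3 runs 3 units, time = 9
  J4 runs 3 units, time = 12
  J1 runs 3 units, time = 15
  J2 runs 3 units, time = 18
  J3 runs 3 units, time = 21
  J4 runs 3 units, time = 24
  J1 runs 3 units, time = 27
  J2 runs 3 units, time = 30
  J3 runs 3 units, time = 33
  J1 runs 3 units, time = 36
  J3 runs 3 units, time = 39
  J1 runs 1 units, time = 40
  J3 runs 1 units, time = 41
Finish times: [40, 30, 41, 24]
Average turnaround = 135/4 = 33.75

33.75


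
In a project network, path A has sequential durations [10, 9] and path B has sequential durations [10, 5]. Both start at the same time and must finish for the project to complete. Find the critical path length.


Path A total = 10 + 9 = 19
Path B total = 10 + 5 = 15
Critical path = longest path = max(19, 15) = 19

19


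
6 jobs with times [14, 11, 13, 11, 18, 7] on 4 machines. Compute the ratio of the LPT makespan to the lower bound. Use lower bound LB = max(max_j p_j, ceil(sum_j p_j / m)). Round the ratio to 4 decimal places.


LPT order: [18, 14, 13, 11, 11, 7]
Machine loads after assignment: [18, 14, 20, 22]
LPT makespan = 22
Lower bound = max(max_job, ceil(total/4)) = max(18, 19) = 19
Ratio = 22 / 19 = 1.1579

1.1579


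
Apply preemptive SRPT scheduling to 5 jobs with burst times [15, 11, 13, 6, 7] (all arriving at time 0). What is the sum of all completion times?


Since all jobs arrive at t=0, SRPT equals SPT ordering.
SPT order: [6, 7, 11, 13, 15]
Completion times:
  Job 1: p=6, C=6
  Job 2: p=7, C=13
  Job 3: p=11, C=24
  Job 4: p=13, C=37
  Job 5: p=15, C=52
Total completion time = 6 + 13 + 24 + 37 + 52 = 132

132


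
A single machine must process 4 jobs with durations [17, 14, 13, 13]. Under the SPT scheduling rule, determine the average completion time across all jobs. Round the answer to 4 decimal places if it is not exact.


Sort jobs by processing time (SPT order): [13, 13, 14, 17]
Compute completion times sequentially:
  Job 1: processing = 13, completes at 13
  Job 2: processing = 13, completes at 26
  Job 3: processing = 14, completes at 40
  Job 4: processing = 17, completes at 57
Sum of completion times = 136
Average completion time = 136/4 = 34.0

34.0


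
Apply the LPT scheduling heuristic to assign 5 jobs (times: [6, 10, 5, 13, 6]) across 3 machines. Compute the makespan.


Sort jobs in decreasing order (LPT): [13, 10, 6, 6, 5]
Assign each job to the least loaded machine:
  Machine 1: jobs [13], load = 13
  Machine 2: jobs [10, 5], load = 15
  Machine 3: jobs [6, 6], load = 12
Makespan = max load = 15

15


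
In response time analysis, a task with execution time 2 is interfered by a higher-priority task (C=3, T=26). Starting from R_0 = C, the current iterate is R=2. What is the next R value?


R_next = C + ceil(R_prev / T_hp) * C_hp
ceil(2 / 26) = ceil(0.0769) = 1
Interference = 1 * 3 = 3
R_next = 2 + 3 = 5

5


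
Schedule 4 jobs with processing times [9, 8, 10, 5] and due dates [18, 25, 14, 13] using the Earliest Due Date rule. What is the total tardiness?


Sort by due date (EDD order): [(5, 13), (10, 14), (9, 18), (8, 25)]
Compute completion times and tardiness:
  Job 1: p=5, d=13, C=5, tardiness=max(0,5-13)=0
  Job 2: p=10, d=14, C=15, tardiness=max(0,15-14)=1
  Job 3: p=9, d=18, C=24, tardiness=max(0,24-18)=6
  Job 4: p=8, d=25, C=32, tardiness=max(0,32-25)=7
Total tardiness = 14

14


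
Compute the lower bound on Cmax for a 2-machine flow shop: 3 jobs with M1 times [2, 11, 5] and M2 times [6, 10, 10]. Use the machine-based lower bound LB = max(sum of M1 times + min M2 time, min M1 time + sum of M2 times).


LB1 = sum(M1 times) + min(M2 times) = 18 + 6 = 24
LB2 = min(M1 times) + sum(M2 times) = 2 + 26 = 28
Lower bound = max(LB1, LB2) = max(24, 28) = 28

28


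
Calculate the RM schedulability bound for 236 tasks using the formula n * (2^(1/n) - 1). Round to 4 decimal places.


Compute 2^(1/236) = 1.0029413817
Subtract 1: 1.0029413817 - 1 = 0.0029413817
Multiply by n: 236 * 0.0029413817 = 0.6941660812
Round to 4 dp: 0.6942

0.6942


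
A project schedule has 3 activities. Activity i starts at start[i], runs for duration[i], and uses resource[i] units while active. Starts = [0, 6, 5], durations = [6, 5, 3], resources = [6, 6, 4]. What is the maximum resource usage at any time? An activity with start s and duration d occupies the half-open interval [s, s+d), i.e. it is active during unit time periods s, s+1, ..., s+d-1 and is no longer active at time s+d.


Each activity i is active on [start_i, start_i + duration_i).
Compute total resource usage per time slot:
  t=0: active resources = [6], total = 6
  t=1: active resources = [6], total = 6
  t=2: active resources = [6], total = 6
  t=3: active resources = [6], total = 6
  t=4: active resources = [6], total = 6
  t=5: active resources = [6, 4], total = 10
  t=6: active resources = [6, 4], total = 10
  t=7: active resources = [6, 4], total = 10
  t=8: active resources = [6], total = 6
  t=9: active resources = [6], total = 6
  t=10: active resources = [6], total = 6
Peak resource demand = 10

10


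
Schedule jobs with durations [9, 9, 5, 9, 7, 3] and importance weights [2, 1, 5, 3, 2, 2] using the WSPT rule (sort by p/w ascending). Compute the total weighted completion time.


Compute p/w ratios and sort ascending (WSPT): [(5, 5), (3, 2), (9, 3), (7, 2), (9, 2), (9, 1)]
Compute weighted completion times:
  Job (p=5,w=5): C=5, w*C=5*5=25
  Job (p=3,w=2): C=8, w*C=2*8=16
  Job (p=9,w=3): C=17, w*C=3*17=51
  Job (p=7,w=2): C=24, w*C=2*24=48
  Job (p=9,w=2): C=33, w*C=2*33=66
  Job (p=9,w=1): C=42, w*C=1*42=42
Total weighted completion time = 248

248


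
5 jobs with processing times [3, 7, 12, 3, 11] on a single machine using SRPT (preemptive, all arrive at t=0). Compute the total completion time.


Since all jobs arrive at t=0, SRPT equals SPT ordering.
SPT order: [3, 3, 7, 11, 12]
Completion times:
  Job 1: p=3, C=3
  Job 2: p=3, C=6
  Job 3: p=7, C=13
  Job 4: p=11, C=24
  Job 5: p=12, C=36
Total completion time = 3 + 6 + 13 + 24 + 36 = 82

82


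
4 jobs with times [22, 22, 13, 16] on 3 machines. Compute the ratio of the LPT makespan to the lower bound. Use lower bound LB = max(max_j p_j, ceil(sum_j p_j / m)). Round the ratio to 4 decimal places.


LPT order: [22, 22, 16, 13]
Machine loads after assignment: [22, 22, 29]
LPT makespan = 29
Lower bound = max(max_job, ceil(total/3)) = max(22, 25) = 25
Ratio = 29 / 25 = 1.16

1.16


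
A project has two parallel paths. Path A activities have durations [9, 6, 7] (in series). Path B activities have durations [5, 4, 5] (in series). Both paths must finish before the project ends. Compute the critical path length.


Path A total = 9 + 6 + 7 = 22
Path B total = 5 + 4 + 5 = 14
Critical path = longest path = max(22, 14) = 22

22


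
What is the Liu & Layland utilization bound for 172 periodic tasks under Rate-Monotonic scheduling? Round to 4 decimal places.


Compute 2^(1/172) = 1.0040380565
Subtract 1: 1.0040380565 - 1 = 0.0040380565
Multiply by n: 172 * 0.0040380565 = 0.6945457180
Round to 4 dp: 0.6945

0.6945


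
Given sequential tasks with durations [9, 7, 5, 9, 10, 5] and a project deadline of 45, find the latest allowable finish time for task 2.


LF(activity 2) = deadline - sum of successor durations
Successors: activities 3 through 6 with durations [5, 9, 10, 5]
Sum of successor durations = 29
LF = 45 - 29 = 16

16


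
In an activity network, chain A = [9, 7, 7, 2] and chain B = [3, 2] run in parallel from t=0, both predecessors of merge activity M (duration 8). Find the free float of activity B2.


ES(B2) = sum of predecessors on chain B = 3
EF(B2) = ES + duration = 3 + 2 = 5
Successor of B2 is M. ES(M) = max(sum(A), sum(B)) = max(25, 5) = 25
Free float = ES(successor) - EF(current) = 25 - 5 = 20

20


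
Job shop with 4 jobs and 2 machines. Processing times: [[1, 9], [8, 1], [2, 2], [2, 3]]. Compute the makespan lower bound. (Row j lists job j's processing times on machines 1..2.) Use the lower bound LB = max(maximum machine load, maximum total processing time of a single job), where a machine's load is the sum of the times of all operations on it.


Machine loads:
  Machine 1: 1 + 8 + 2 + 2 = 13
  Machine 2: 9 + 1 + 2 + 3 = 15
Max machine load = 15
Job totals:
  Job 1: 10
  Job 2: 9
  Job 3: 4
  Job 4: 5
Max job total = 10
Lower bound = max(15, 10) = 15

15


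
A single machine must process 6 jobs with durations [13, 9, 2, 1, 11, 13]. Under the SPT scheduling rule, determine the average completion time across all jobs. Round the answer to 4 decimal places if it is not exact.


Sort jobs by processing time (SPT order): [1, 2, 9, 11, 13, 13]
Compute completion times sequentially:
  Job 1: processing = 1, completes at 1
  Job 2: processing = 2, completes at 3
  Job 3: processing = 9, completes at 12
  Job 4: processing = 11, completes at 23
  Job 5: processing = 13, completes at 36
  Job 6: processing = 13, completes at 49
Sum of completion times = 124
Average completion time = 124/6 = 20.6667

20.6667


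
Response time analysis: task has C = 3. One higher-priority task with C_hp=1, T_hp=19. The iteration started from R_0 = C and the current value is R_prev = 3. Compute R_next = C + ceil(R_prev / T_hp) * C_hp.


R_next = C + ceil(R_prev / T_hp) * C_hp
ceil(3 / 19) = ceil(0.1579) = 1
Interference = 1 * 1 = 1
R_next = 3 + 1 = 4

4


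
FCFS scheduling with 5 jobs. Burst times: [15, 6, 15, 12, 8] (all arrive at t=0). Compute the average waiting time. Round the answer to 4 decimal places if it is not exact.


FCFS order (as given): [15, 6, 15, 12, 8]
Waiting times:
  Job 1: wait = 0
  Job 2: wait = 15
  Job 3: wait = 21
  Job 4: wait = 36
  Job 5: wait = 48
Sum of waiting times = 120
Average waiting time = 120/5 = 24.0

24.0


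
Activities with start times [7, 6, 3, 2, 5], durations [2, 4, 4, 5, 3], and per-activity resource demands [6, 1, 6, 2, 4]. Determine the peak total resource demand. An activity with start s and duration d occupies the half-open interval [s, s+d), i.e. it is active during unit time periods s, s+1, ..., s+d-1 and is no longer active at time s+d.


Each activity i is active on [start_i, start_i + duration_i).
Compute total resource usage per time slot:
  t=0: active resources = [], total = 0
  t=1: active resources = [], total = 0
  t=2: active resources = [2], total = 2
  t=3: active resources = [6, 2], total = 8
  t=4: active resources = [6, 2], total = 8
  t=5: active resources = [6, 2, 4], total = 12
  t=6: active resources = [1, 6, 2, 4], total = 13
  t=7: active resources = [6, 1, 4], total = 11
  t=8: active resources = [6, 1], total = 7
  t=9: active resources = [1], total = 1
Peak resource demand = 13

13


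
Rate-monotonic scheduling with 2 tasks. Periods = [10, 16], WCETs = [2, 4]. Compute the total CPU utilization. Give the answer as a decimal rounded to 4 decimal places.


Compute individual utilizations (exact fractions):
  Task 1: C/T = 2/10 = 1/5 (approx. 0.2)
  Task 2: C/T = 4/16 = 1/4 (approx. 0.25)
Total utilization U = 1/5 + 1/4 = 9/20
Rounded to 4 decimal places: U = 0.4500
RM (Liu & Layland) bound for 2 tasks = 0.828427; compare with U = 9/20 (approx. 0.450000)
U <= bound, so schedulable by RM sufficient condition.

0.4500


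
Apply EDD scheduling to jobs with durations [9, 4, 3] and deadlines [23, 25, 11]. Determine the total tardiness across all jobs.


Sort by due date (EDD order): [(3, 11), (9, 23), (4, 25)]
Compute completion times and tardiness:
  Job 1: p=3, d=11, C=3, tardiness=max(0,3-11)=0
  Job 2: p=9, d=23, C=12, tardiness=max(0,12-23)=0
  Job 3: p=4, d=25, C=16, tardiness=max(0,16-25)=0
Total tardiness = 0

0
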